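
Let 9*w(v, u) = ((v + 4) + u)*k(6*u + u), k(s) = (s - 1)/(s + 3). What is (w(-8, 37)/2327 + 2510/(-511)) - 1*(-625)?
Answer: 96592417708/155771707 ≈ 620.09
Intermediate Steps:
k(s) = (-1 + s)/(3 + s)
w(v, u) = (-1 + 7*u)*(4 + u + v)/(9*(3 + 7*u)) (w(v, u) = (((v + 4) + u)*((-1 + (6*u + u))/(3 + (6*u + u))))/9 = (((4 + v) + u)*((-1 + 7*u)/(3 + 7*u)))/9 = ((4 + u + v)*((-1 + 7*u)/(3 + 7*u)))/9 = ((-1 + 7*u)*(4 + u + v)/(3 + 7*u))/9 = (-1 + 7*u)*(4 + u + v)/(9*(3 + 7*u)))
(w(-8, 37)/2327 + 2510/(-511)) - 1*(-625) = (((-1 + 7*37)*(4 + 37 - 8)/(9*(3 + 7*37)))/2327 + 2510/(-511)) - 1*(-625) = (((1/9)*(-1 + 259)*33/(3 + 259))*(1/2327) + 2510*(-1/511)) + 625 = (((1/9)*258*33/262)*(1/2327) - 2510/511) + 625 = (((1/9)*(1/262)*258*33)*(1/2327) - 2510/511) + 625 = ((473/131)*(1/2327) - 2510/511) + 625 = (473/304837 - 2510/511) + 625 = -764899167/155771707 + 625 = 96592417708/155771707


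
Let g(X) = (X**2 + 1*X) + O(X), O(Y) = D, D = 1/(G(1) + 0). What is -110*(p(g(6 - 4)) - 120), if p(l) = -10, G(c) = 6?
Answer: 14300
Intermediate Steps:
D = 1/6 (D = 1/(6 + 0) = 1/6 ≈ 0.16667)
O(Y) = 1/6
g(X) = 1/6 + X + X**2 (g(X) = (X**2 + 1*X) + 1/6 = (X**2 + X) + 1/6 = (X + X**2) + 1/6 = 1/6 + X + X**2)
-110*(p(g(6 - 4)) - 120) = -110*(-10 - 120) = -110*(-130) = 14300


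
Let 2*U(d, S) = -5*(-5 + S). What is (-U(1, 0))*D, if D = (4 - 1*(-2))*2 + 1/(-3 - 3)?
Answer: -1775/12 ≈ -147.92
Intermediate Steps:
U(d, S) = 25/2 - 5*S/2 (U(d, S) = (-5*(-5 + S))/2 = (25 - 5*S)/2 = 25/2 - 5*S/2)
D = 71/6 (D = (4 + 2)*2 + 1/(-6) = 6*2 - 1/6 = 12 - 1/6 = 71/6 ≈ 11.833)
(-U(1, 0))*D = -(25/2 - 5/2*0)*(71/6) = -(25/2 + 0)*(71/6) = -1*25/2*(71/6) = -25/2*71/6 = -1775/12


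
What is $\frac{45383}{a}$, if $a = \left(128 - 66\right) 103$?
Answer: $\frac{45383}{6386} \approx 7.1066$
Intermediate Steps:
$a = 6386$ ($a = 62 \cdot 103 = 6386$)
$\frac{45383}{a} = \frac{45383}{6386}$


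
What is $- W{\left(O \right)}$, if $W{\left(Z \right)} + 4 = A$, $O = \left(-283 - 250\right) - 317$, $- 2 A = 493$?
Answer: $\frac{501}{2} \approx 250.5$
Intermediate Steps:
$A = - \frac{493}{2}$ ($A = \left(- \frac{1}{2}\right) 493 = - \frac{493}{2} \approx -246.5$)
$O = -850$ ($O = -533 - 317 = -850$)
$W{\left(Z \right)} = - \frac{501}{2}$ ($W{\left(Z \right)} = -4 - \frac{493}{2} = - \frac{501}{2}$)
$- W{\left(O \right)} = \left(-1\right) \left(- \frac{501}{2}\right) = \frac{501}{2}$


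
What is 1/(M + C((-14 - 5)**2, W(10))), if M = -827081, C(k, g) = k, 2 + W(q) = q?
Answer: -1/826720 ≈ -1.2096e-6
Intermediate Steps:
W(q) = -2 + q
1/(M + C((-14 - 5)**2, W(10))) = 1/(-827081 + (-14 - 5)**2) = 1/(-827081 + (-19)**2) = 1/(-827081 + 361) = 1/(-826720) = -1/826720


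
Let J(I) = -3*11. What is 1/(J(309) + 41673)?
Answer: 1/41640 ≈ 2.4015e-5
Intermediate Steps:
J(I) = -33
1/(J(309) + 41673) = 1/(-33 + 41673) = 1/41640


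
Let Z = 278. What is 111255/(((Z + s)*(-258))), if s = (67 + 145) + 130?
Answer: -7417/10664 ≈ -0.69552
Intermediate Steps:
s = 342 (s = 212 + 130 = 342)
111255/(((Z + s)*(-258))) = 111255/(((278 + 342)*(-258))) = 111255/((620*(-258))) = 111255/(-159960) = 111255*(-1/159960) = -7417/10664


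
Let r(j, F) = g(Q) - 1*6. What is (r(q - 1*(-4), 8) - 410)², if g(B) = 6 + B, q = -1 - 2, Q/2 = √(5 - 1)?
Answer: 164836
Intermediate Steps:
Q = 4 (Q = 2*√(5 - 1) = 2*√4 = 2*2 = 4)
q = -3
r(j, F) = 4 (r(j, F) = (6 + 4) - 1*6 = 10 - 6 = 4)
(r(q - 1*(-4), 8) - 410)² = (4 - 410)² = (-406)² = 164836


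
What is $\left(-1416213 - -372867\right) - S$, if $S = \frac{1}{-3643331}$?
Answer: $- \frac{3801254825525}{3643331} \approx -1.0433 \cdot 10^{6}$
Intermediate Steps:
$S = - \frac{1}{3643331} \approx -2.7447 \cdot 10^{-7}$
$\left(-1416213 - -372867\right) - S = \left(-1416213 - -372867\right) - - \frac{1}{3643331} = \left(-1416213 + 372867\right) + \frac{1}{3643331} = -1043346 + \frac{1}{3643331} = - \frac{3801254825525}{3643331}$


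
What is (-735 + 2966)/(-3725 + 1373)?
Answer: -2231/2352 ≈ -0.94855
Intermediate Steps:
(-735 + 2966)/(-3725 + 1373) = 2231/(-2352) = 2231*(-1/2352) = -2231/2352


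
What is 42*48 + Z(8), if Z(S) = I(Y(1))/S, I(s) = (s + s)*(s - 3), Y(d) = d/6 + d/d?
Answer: 290227/144 ≈ 2015.5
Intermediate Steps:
Y(d) = 1 + d/6 (Y(d) = d*(⅙) + 1 = d/6 + 1 = 1 + d/6)
I(s) = 2*s*(-3 + s) (I(s) = (2*s)*(-3 + s) = 2*s*(-3 + s))
Z(S) = -77/(18*S) (Z(S) = (2*(1 + (⅙)*1)*(-3 + (1 + (⅙)*1)))/S = (2*(1 + ⅙)*(-3 + (1 + ⅙)))/S = (2*(7/6)*(-3 + 7/6))/S = (2*(7/6)*(-11/6))/S = -77/(18*S))
42*48 + Z(8) = 42*48 - 77/18/8 = 2016 - 77/18*⅛ = 2016 - 77/144 = 290227/144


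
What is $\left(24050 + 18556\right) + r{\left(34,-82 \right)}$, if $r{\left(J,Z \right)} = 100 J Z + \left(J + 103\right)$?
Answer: $-236057$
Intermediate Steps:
$r{\left(J,Z \right)} = 103 + J + 100 J Z$ ($r{\left(J,Z \right)} = 100 J Z + \left(103 + J\right) = 103 + J + 100 J Z$)
$\left(24050 + 18556\right) + r{\left(34,-82 \right)} = \left(24050 + 18556\right) + \left(103 + 34 + 100 \cdot 34 \left(-82\right)\right) = 42606 + \left(103 + 34 - 278800\right) = 42606 - 278663 = -236057$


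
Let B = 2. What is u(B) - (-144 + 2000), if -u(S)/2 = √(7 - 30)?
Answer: -1856 - 2*I*√23 ≈ -1856.0 - 9.5917*I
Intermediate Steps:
u(S) = -2*I*√23 (u(S) = -2*√(7 - 30) = -2*I*√23)
u(B) - (-144 + 2000) = -2*I*√23 - (-144 + 2000) = -2*I*√23 - 1*1856 = -2*I*√23 - 1856 = -1856 - 2*I*√23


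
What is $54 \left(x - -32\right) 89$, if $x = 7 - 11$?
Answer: $134568$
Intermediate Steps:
$x = -4$
$54 \left(x - -32\right) 89 = 54 \left(-4 - -32\right) 89 = 54 \left(-4 + 32\right) 89 = 54 \cdot 28 \cdot 89 = 1512 \cdot 89 = 134568$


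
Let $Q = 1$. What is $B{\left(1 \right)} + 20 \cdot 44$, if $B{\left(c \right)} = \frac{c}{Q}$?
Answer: $881$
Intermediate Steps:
$B{\left(c \right)} = c$ ($B{\left(c \right)} = \frac{c}{1} = c 1 = c$)
$B{\left(1 \right)} + 20 \cdot 44 = 1 + 20 \cdot 44 = 1 + 880 = 881$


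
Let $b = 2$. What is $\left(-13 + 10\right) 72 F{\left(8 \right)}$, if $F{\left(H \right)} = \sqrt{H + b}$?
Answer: $- 216 \sqrt{10} \approx -683.05$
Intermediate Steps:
$F{\left(H \right)} = \sqrt{2 + H}$ ($F{\left(H \right)} = \sqrt{H + 2} = \sqrt{2 + H}$)
$\left(-13 + 10\right) 72 F{\left(8 \right)} = \left(-13 + 10\right) 72 \sqrt{2 + 8} = \left(-3\right) 72 \sqrt{10} = - 216 \sqrt{10}$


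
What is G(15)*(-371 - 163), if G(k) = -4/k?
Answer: 712/5 ≈ 142.40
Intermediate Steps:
G(15)*(-371 - 163) = (-4/15)*(-371 - 163) = -4*1/15*(-534) = -4/15*(-534) = 712/5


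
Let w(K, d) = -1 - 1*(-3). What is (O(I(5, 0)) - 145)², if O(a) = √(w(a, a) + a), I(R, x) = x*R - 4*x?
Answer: (145 - √2)² ≈ 20617.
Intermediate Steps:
w(K, d) = 2 (w(K, d) = -1 + 3 = 2)
I(R, x) = -4*x + R*x (I(R, x) = R*x - 4*x = -4*x + R*x)
O(a) = √(2 + a)
(O(I(5, 0)) - 145)² = (√(2 + 0*(-4 + 5)) - 145)² = (√(2 + 0*1) - 145)² = (√(2 + 0) - 145)² = (√2 - 145)² = (-145 + √2)²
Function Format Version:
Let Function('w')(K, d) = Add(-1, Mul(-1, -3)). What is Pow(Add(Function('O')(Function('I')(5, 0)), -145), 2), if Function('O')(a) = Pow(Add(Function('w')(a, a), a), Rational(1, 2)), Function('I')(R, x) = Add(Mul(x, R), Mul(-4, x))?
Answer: Pow(Add(145, Mul(-1, Pow(2, Rational(1, 2)))), 2) ≈ 20617.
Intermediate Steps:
Function('w')(K, d) = 2 (Function('w')(K, d) = Add(-1, 3) = 2)
Function('I')(R, x) = Add(Mul(-4, x), Mul(R, x)) (Function('I')(R, x) = Add(Mul(R, x), Mul(-4, x)) = Add(Mul(-4, x), Mul(R, x)))
Function('O')(a) = Pow(Add(2, a), Rational(1, 2))
Pow(Add(Function('O')(Function('I')(5, 0)), -145), 2) = Pow(Add(Pow(Add(2, Mul(0, Add(-4, 5))), Rational(1, 2)), -145), 2) = Pow(Add(Pow(Add(2, Mul(0, 1)), Rational(1, 2)), -145), 2) = Pow(Add(Pow(Add(2, 0), Rational(1, 2)), -145), 2) = Pow(Add(Pow(2, Rational(1, 2)), -145), 2) = Pow(Add(-145, Pow(2, Rational(1, 2))), 2)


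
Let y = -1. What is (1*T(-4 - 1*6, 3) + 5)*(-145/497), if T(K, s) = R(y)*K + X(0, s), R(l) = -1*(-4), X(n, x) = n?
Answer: 725/71 ≈ 10.211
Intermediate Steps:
R(l) = 4
T(K, s) = 4*K (T(K, s) = 4*K + 0 = 4*K)
(1*T(-4 - 1*6, 3) + 5)*(-145/497) = (1*(4*(-4 - 1*6)) + 5)*(-145/497) = (1*(4*(-4 - 6)) + 5)*(-145*1/497) = (1*(4*(-10)) + 5)*(-145/497) = (1*(-40) + 5)*(-145/497) = (-40 + 5)*(-145/497) = -35*(-145/497) = 725/71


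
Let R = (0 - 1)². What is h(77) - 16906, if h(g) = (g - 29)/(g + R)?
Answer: -219770/13 ≈ -16905.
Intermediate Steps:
R = 1 (R = (-1)² = 1)
h(g) = (-29 + g)/(1 + g) (h(g) = (g - 29)/(g + 1) = (-29 + g)/(1 + g))
h(77) - 16906 = (-29 + 77)/(1 + 77) - 16906 = 48/78 - 16906 = (1/78)*48 - 16906 = 8/13 - 16906 = -219770/13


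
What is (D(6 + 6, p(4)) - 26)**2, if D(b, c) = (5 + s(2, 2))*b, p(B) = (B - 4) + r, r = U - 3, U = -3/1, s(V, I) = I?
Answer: 3364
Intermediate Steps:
U = -3 (U = -3*1 = -3)
r = -6 (r = -3 - 3 = -6)
p(B) = -10 + B (p(B) = (B - 4) - 6 = (-4 + B) - 6 = -10 + B)
D(b, c) = 7*b (D(b, c) = (5 + 2)*b = 7*b)
(D(6 + 6, p(4)) - 26)**2 = (7*(6 + 6) - 26)**2 = (7*12 - 26)**2 = (84 - 26)**2 = 58**2 = 3364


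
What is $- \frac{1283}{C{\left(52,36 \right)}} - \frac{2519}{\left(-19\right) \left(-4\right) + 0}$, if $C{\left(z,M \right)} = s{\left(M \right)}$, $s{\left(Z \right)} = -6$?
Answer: $\frac{41197}{228} \approx 180.69$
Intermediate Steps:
$C{\left(z,M \right)} = -6$
$- \frac{1283}{C{\left(52,36 \right)}} - \frac{2519}{\left(-19\right) \left(-4\right) + 0} = - \frac{1283}{-6} - \frac{2519}{\left(-19\right) \left(-4\right) + 0} = \left(-1283\right) \left(- \frac{1}{6}\right) - \frac{2519}{76 + 0} = \frac{1283}{6} - \frac{2519}{76} = \frac{41197}{228}$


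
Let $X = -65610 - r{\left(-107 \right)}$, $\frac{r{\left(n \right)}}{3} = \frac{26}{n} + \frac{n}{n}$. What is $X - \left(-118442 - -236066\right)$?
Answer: $- \frac{19606281}{107} \approx -1.8324 \cdot 10^{5}$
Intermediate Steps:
$r{\left(n \right)} = 3 + \frac{78}{n}$ ($r{\left(n \right)} = 3 \left(\frac{26}{n} + \frac{n}{n}\right) = 3 \left(\frac{26}{n} + 1\right) = 3 \left(1 + \frac{26}{n}\right) = 3 + \frac{78}{n}$)
$X = - \frac{7020513}{107}$ ($X = -65610 - \left(3 + \frac{78}{-107}\right) = -65610 - \left(3 + 78 \left(- \frac{1}{107}\right)\right) = -65610 - \left(3 - \frac{78}{107}\right) = -65610 - \frac{243}{107} = - \frac{7020513}{107} \approx -65612.0$)
$X - \left(-118442 - -236066\right) = - \frac{7020513}{107} - \left(-118442 - -236066\right) = - \frac{7020513}{107} - \left(-118442 + 236066\right) = - \frac{7020513}{107} - 117624 = - \frac{19606281}{107}$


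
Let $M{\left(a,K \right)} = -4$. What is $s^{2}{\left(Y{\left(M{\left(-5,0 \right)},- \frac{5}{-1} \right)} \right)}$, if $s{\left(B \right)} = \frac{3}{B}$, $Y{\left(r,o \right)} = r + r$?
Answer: $\frac{9}{64} \approx 0.14063$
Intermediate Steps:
$Y{\left(r,o \right)} = 2 r$
$s^{2}{\left(Y{\left(M{\left(-5,0 \right)},- \frac{5}{-1} \right)} \right)} = \left(\frac{3}{2 \left(-4\right)}\right)^{2} = \left(\frac{3}{-8}\right)^{2} = \left(3 \left(- \frac{1}{8}\right)\right)^{2} = \left(- \frac{3}{8}\right)^{2} = \frac{9}{64}$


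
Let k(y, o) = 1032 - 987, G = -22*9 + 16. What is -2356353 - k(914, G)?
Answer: -2356398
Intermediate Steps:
G = -182 (G = -198 + 16 = -182)
k(y, o) = 45
-2356353 - k(914, G) = -2356353 - 1*45 = -2356353 - 45 = -2356398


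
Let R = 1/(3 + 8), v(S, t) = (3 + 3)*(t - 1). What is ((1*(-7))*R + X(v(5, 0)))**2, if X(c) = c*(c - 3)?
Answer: 344569/121 ≈ 2847.7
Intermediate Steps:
v(S, t) = -6 + 6*t (v(S, t) = 6*(-1 + t) = -6 + 6*t)
R = 1/11 ≈ 0.090909
X(c) = c*(-3 + c)
((1*(-7))*R + X(v(5, 0)))**2 = ((1*(-7))*(1/11) + (-6 + 6*0)*(-3 + (-6 + 6*0)))**2 = (-7*1/11 + (-6 + 0)*(-3 + (-6 + 0)))**2 = (-7/11 - 6*(-3 - 6))**2 = (-7/11 - 6*(-9))**2 = (-7/11 + 54)**2 = (587/11)**2 = 344569/121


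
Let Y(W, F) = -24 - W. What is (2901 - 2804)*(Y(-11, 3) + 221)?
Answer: 20176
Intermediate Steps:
(2901 - 2804)*(Y(-11, 3) + 221) = (2901 - 2804)*((-24 - 1*(-11)) + 221) = 97*((-24 + 11) + 221) = 97*(-13 + 221) = 97*208 = 20176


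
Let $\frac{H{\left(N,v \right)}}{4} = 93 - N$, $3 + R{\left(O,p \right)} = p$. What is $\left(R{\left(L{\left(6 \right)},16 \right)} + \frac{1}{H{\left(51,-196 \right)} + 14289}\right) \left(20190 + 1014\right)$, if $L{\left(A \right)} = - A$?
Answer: $\frac{1328374056}{4819} \approx 2.7565 \cdot 10^{5}$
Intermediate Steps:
$R{\left(O,p \right)} = -3 + p$
$H{\left(N,v \right)} = 372 - 4 N$ ($H{\left(N,v \right)} = 4 \left(93 - N\right) = 372 - 4 N$)
$\left(R{\left(L{\left(6 \right)},16 \right)} + \frac{1}{H{\left(51,-196 \right)} + 14289}\right) \left(20190 + 1014\right) = \left(\left(-3 + 16\right) + \frac{1}{\left(372 - 204\right) + 14289}\right) \left(20190 + 1014\right) = \left(13 + \frac{1}{\left(372 - 204\right) + 14289}\right) 21204 = \left(13 + \frac{1}{168 + 14289}\right) 21204 = \left(13 + \frac{1}{14457}\right) 21204 = \frac{187942}{14457} \cdot 21204 = \frac{1328374056}{4819}$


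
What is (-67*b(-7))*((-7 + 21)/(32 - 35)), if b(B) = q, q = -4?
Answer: -3752/3 ≈ -1250.7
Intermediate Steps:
b(B) = -4
(-67*b(-7))*((-7 + 21)/(32 - 35)) = (-67*(-4))*((-7 + 21)/(32 - 35)) = 268*(14/(-3)) = 268*(14*(-1/3)) = 268*(-14/3) = -3752/3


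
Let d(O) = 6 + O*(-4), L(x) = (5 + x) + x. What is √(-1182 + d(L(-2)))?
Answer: 2*I*√295 ≈ 34.351*I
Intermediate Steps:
L(x) = 5 + 2*x
d(O) = 6 - 4*O
√(-1182 + d(L(-2))) = √(-1182 + (6 - 4*(5 + 2*(-2)))) = √(-1182 + (6 - 4*(5 - 4))) = √(-1182 + (6 - 4*1)) = √(-1182 + (6 - 4)) = √(-1182 + 2) = √(-1180) = 2*I*√295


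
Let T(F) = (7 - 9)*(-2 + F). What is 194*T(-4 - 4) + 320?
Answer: 4200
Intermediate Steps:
T(F) = 4 - 2*F (T(F) = -2*(-2 + F) = 4 - 2*F)
194*T(-4 - 4) + 320 = 194*(4 - 2*(-4 - 4)) + 320 = 194*(4 - 2*(-8)) + 320 = 194*(4 + 16) + 320 = 194*20 + 320 = 3880 + 320 = 4200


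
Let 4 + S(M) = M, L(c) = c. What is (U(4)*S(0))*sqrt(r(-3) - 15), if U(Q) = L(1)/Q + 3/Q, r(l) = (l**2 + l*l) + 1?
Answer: -8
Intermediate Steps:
S(M) = -4 + M
r(l) = 1 + 2*l**2 (r(l) = (l**2 + l**2) + 1 = 2*l**2 + 1 = 1 + 2*l**2)
U(Q) = 4/Q (U(Q) = 1/Q + 3/Q = 4/Q)
(U(4)*S(0))*sqrt(r(-3) - 15) = ((4/4)*(-4 + 0))*sqrt((1 + 2*(-3)**2) - 15) = ((4*(1/4))*(-4))*sqrt((1 + 2*9) - 15) = (1*(-4))*sqrt((1 + 18) - 15) = -4*sqrt(19 - 15) = -4*sqrt(4) = -4*2 = -8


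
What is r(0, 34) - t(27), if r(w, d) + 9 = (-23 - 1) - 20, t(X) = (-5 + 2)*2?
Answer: -47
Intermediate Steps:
t(X) = -6 (t(X) = -3*2 = -6)
r(w, d) = -53 (r(w, d) = -9 + ((-23 - 1) - 20) = -9 + (-24 - 20) = -9 - 44 = -53)
r(0, 34) - t(27) = -53 - 1*(-6) = -53 + 6 = -47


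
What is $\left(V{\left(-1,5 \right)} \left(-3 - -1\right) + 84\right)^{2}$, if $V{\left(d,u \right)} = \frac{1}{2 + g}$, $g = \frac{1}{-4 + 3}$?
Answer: $6724$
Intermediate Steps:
$g = -1$ ($g = \frac{1}{-1} = -1$)
$V{\left(d,u \right)} = 1$ ($V{\left(d,u \right)} = \frac{1}{2 - 1} = 1^{-1} = 1$)
$\left(V{\left(-1,5 \right)} \left(-3 - -1\right) + 84\right)^{2} = \left(1 \left(-3 - -1\right) + 84\right)^{2} = \left(1 \left(-3 + \left(-4 + 5\right)\right) + 84\right)^{2} = \left(1 \left(-3 + 1\right) + 84\right)^{2} = \left(1 \left(-2\right) + 84\right)^{2} = \left(-2 + 84\right)^{2} = 82^{2} = 6724$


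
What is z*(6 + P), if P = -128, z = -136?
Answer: 16592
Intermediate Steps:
z*(6 + P) = -136*(6 - 128) = -136*(-122) = 16592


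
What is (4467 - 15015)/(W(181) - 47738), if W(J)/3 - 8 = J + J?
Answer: 2637/11657 ≈ 0.22622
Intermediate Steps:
W(J) = 24 + 6*J (W(J) = 24 + 3*(J + J) = 24 + 3*(2*J) = 24 + 6*J)
(4467 - 15015)/(W(181) - 47738) = (4467 - 15015)/((24 + 6*181) - 47738) = -10548/((24 + 1086) - 47738) = -10548/(1110 - 47738) = -10548/(-46628) = -10548*(-1/46628) = 2637/11657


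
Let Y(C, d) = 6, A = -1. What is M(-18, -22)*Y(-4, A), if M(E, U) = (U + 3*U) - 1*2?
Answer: -540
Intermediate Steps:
M(E, U) = -2 + 4*U (M(E, U) = 4*U - 2 = -2 + 4*U)
M(-18, -22)*Y(-4, A) = (-2 + 4*(-22))*6 = (-2 - 88)*6 = -90*6 = -540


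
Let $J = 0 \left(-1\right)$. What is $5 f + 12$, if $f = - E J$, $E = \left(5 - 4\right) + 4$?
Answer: $12$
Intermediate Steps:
$J = 0$
$E = 5$ ($E = 1 + 4 = 5$)
$f = 0$ ($f = \left(-1\right) 5 \cdot 0 = \left(-5\right) 0 = 0$)
$5 f + 12 = 5 \cdot 0 + 12 = 0 + 12 = 12$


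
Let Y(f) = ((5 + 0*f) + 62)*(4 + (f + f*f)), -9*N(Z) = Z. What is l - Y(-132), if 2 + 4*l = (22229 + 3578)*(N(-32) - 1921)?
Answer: -487069369/36 ≈ -1.3530e+7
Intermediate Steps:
N(Z) = -Z/9
Y(f) = 268 + 67*f + 67*f² (Y(f) = ((5 + 0) + 62)*(4 + (f + f²)) = (5 + 62)*(4 + f + f²) = 67*(4 + f + f²) = 268 + 67*f + 67*f²)
l = -445351417/36 (l = -½ + ((22229 + 3578)*(-⅑*(-32) - 1921))/4 = -½ + (25807*(32/9 - 1921))/4 = -½ + (25807*(-17257/9))/4 = -½ + (¼)*(-445351399/9) = -½ - 445351399/36 = -445351417/36 ≈ -1.2371e+7)
l - Y(-132) = -445351417/36 - (268 + 67*(-132) + 67*(-132)²) = -445351417/36 - (268 - 8844 + 67*17424) = -445351417/36 - (268 - 8844 + 1167408) = -445351417/36 - 1*1158832 = -445351417/36 - 1158832 = -487069369/36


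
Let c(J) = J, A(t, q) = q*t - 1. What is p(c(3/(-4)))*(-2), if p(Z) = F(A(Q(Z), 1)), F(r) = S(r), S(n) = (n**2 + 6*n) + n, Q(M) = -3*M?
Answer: -165/8 ≈ -20.625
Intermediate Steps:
A(t, q) = -1 + q*t
S(n) = n**2 + 7*n
F(r) = r*(7 + r)
p(Z) = (-1 - 3*Z)*(6 - 3*Z) (p(Z) = (-1 + 1*(-3*Z))*(7 + (-1 + 1*(-3*Z))) = (-1 - 3*Z)*(7 + (-1 - 3*Z)) = (-1 - 3*Z)*(6 - 3*Z))
p(c(3/(-4)))*(-2) = (3*(1 + 3*(3/(-4)))*(-2 + 3/(-4)))*(-2) = (3*(1 + 3*(3*(-1/4)))*(-2 + 3*(-1/4)))*(-2) = (3*(1 + 3*(-3/4))*(-2 - 3/4))*(-2) = (3*(1 - 9/4)*(-11/4))*(-2) = (3*(-5/4)*(-11/4))*(-2) = (165/16)*(-2) = -165/8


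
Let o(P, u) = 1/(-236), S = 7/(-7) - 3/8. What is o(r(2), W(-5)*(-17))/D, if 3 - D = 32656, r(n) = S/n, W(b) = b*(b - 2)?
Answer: 1/7706108 ≈ 1.2977e-7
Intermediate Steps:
W(b) = b*(-2 + b)
S = -11/8 (S = 7*(-1/7) - 3*1/8 = -1 - 3/8 = -11/8 ≈ -1.3750)
r(n) = -11/(8*n)
D = -32653 (D = 3 - 1*32656 = 3 - 32656 = -32653)
o(P, u) = -1/236
o(r(2), W(-5)*(-17))/D = -1/236/(-32653) = -1/236*(-1/32653) = 1/7706108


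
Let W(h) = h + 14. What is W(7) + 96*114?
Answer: 10965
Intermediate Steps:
W(h) = 14 + h
W(7) + 96*114 = (14 + 7) + 96*114 = 21 + 10944 = 10965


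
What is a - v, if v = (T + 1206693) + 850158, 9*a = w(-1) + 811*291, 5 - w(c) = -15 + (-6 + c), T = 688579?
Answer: -8157614/3 ≈ -2.7192e+6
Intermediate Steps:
w(c) = 26 - c (w(c) = 5 - (-15 + (-6 + c)) = 5 - (-21 + c) = 5 + (21 - c) = 26 - c)
a = 78676/3 (a = ((26 - 1*(-1)) + 811*291)/9 = ((26 + 1) + 236001)/9 = (27 + 236001)/9 = (1/9)*236028 = 78676/3 ≈ 26225.)
v = 2745430 (v = (688579 + 1206693) + 850158 = 1895272 + 850158 = 2745430)
a - v = 78676/3 - 1*2745430 = 78676/3 - 2745430 = -8157614/3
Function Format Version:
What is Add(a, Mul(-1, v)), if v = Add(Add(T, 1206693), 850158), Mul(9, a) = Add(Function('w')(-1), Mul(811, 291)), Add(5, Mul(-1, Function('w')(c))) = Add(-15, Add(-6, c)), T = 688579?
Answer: Rational(-8157614, 3) ≈ -2.7192e+6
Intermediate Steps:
Function('w')(c) = Add(26, Mul(-1, c)) (Function('w')(c) = Add(5, Mul(-1, Add(-15, Add(-6, c)))) = Add(5, Mul(-1, Add(-21, c))) = Add(5, Add(21, Mul(-1, c))) = Add(26, Mul(-1, c)))
a = Rational(78676, 3) (a = Mul(Rational(1, 9), Add(Add(26, Mul(-1, -1)), Mul(811, 291))) = Mul(Rational(1, 9), Add(Add(26, 1), 236001)) = Mul(Rational(1, 9), Add(27, 236001)) = Mul(Rational(1, 9), 236028) = Rational(78676, 3) ≈ 26225.)
v = 2745430 (v = Add(Add(688579, 1206693), 850158) = Add(1895272, 850158) = 2745430)
Add(a, Mul(-1, v)) = Add(Rational(78676, 3), Mul(-1, 2745430)) = Add(Rational(78676, 3), -2745430) = Rational(-8157614, 3)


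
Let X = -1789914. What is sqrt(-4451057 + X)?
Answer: I*sqrt(6240971) ≈ 2498.2*I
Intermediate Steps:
sqrt(-4451057 + X) = sqrt(-4451057 - 1789914) = sqrt(-6240971) = I*sqrt(6240971)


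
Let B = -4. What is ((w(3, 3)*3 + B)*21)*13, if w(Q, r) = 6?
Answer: 3822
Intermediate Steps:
((w(3, 3)*3 + B)*21)*13 = ((6*3 - 4)*21)*13 = ((18 - 4)*21)*13 = (14*21)*13 = 294*13 = 3822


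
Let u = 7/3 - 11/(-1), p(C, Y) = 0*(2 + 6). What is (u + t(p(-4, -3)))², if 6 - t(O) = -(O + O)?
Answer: 3364/9 ≈ 373.78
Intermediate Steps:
p(C, Y) = 0 (p(C, Y) = 0*8 = 0)
t(O) = 6 + 2*O (t(O) = 6 - (-1)*(O + O) = 6 - (-1)*2*O = 6 - (-2)*O = 6 + 2*O)
u = 40/3 (u = 7*(⅓) - 11*(-1) = 7/3 + 11 = 40/3 ≈ 13.333)
(u + t(p(-4, -3)))² = (40/3 + (6 + 2*0))² = (40/3 + (6 + 0))² = (40/3 + 6)² = (58/3)² = 3364/9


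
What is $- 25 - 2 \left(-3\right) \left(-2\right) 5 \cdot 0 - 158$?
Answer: $-158$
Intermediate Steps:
$- 25 - 2 \left(-3\right) \left(-2\right) 5 \cdot 0 - 158 = - 25 - 2 \cdot 6 \cdot 5 \cdot 0 - 158 = - 25 \left(-2\right) 30 \cdot 0 - 158 = - 25 \left(\left(-60\right) 0\right) - 158 = \left(-25\right) 0 - 158 = 0 - 158 = -158$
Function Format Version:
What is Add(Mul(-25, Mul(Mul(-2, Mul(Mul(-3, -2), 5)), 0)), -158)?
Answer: -158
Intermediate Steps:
Add(Mul(-25, Mul(Mul(-2, Mul(Mul(-3, -2), 5)), 0)), -158) = Add(Mul(-25, Mul(Mul(-2, Mul(6, 5)), 0)), -158) = Add(Mul(-25, Mul(Mul(-2, 30), 0)), -158) = Add(Mul(-25, Mul(-60, 0)), -158) = Add(Mul(-25, 0), -158) = Add(0, -158) = -158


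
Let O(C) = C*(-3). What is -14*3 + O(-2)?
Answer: -36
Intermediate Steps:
O(C) = -3*C
-14*3 + O(-2) = -14*3 - 3*(-2) = -42 + 6 = -36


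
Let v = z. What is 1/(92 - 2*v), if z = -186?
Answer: 1/464 ≈ 0.0021552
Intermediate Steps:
v = -186
1/(92 - 2*v) = 1/(92 - 2*(-186)) = 1/(92 + 372) = 1/464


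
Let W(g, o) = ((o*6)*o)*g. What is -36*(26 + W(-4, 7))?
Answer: 41400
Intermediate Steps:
W(g, o) = 6*g*o**2 (W(g, o) = ((6*o)*o)*g = (6*o**2)*g = 6*g*o**2)
-36*(26 + W(-4, 7)) = -36*(26 + 6*(-4)*7**2) = -36*(26 + 6*(-4)*49) = -36*(26 - 1176) = -36*(-1150) = 41400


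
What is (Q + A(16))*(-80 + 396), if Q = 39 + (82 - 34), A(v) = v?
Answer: 32548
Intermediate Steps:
Q = 87 (Q = 39 + 48 = 87)
(Q + A(16))*(-80 + 396) = (87 + 16)*(-80 + 396) = 103*316 = 32548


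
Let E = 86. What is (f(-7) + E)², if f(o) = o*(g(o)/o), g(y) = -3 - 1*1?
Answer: 6724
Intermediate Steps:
g(y) = -4 (g(y) = -3 - 1 = -4)
f(o) = -4 (f(o) = o*(-4/o) = -4)
(f(-7) + E)² = (-4 + 86)² = 82² = 6724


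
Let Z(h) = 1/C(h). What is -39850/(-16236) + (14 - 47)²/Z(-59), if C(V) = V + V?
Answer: -1043159311/8118 ≈ -1.2850e+5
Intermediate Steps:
C(V) = 2*V
Z(h) = 1/(2*h)
-39850/(-16236) + (14 - 47)²/Z(-59) = -39850/(-16236) + (14 - 47)²/(((½)/(-59))) = -39850*(-1/16236) + (-33)²/(((½)*(-1/59))) = 19925/8118 + 1089/(-1/118) = 19925/8118 + 1089*(-118) = 19925/8118 - 128502 = -1043159311/8118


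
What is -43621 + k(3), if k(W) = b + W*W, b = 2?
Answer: -43610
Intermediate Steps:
k(W) = 2 + W**2 (k(W) = 2 + W*W = 2 + W**2)
-43621 + k(3) = -43621 + (2 + 3**2) = -43621 + (2 + 9) = -43621 + 11 = -43610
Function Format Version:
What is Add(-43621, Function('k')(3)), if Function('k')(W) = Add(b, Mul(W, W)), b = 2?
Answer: -43610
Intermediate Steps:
Function('k')(W) = Add(2, Pow(W, 2)) (Function('k')(W) = Add(2, Mul(W, W)) = Add(2, Pow(W, 2)))
Add(-43621, Function('k')(3)) = Add(-43621, Add(2, Pow(3, 2))) = Add(-43621, Add(2, 9)) = Add(-43621, 11) = -43610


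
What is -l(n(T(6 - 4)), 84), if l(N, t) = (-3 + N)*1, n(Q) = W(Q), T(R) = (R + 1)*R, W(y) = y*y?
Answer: -33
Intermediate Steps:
W(y) = y**2
T(R) = R*(1 + R) (T(R) = (1 + R)*R = R*(1 + R))
n(Q) = Q**2
l(N, t) = -3 + N
-l(n(T(6 - 4)), 84) = -(-3 + ((6 - 4)*(1 + (6 - 4)))**2) = -(-3 + (2*(1 + 2))**2) = -(-3 + (2*3)**2) = -(-3 + 6**2) = -(-3 + 36) = -1*33 = -33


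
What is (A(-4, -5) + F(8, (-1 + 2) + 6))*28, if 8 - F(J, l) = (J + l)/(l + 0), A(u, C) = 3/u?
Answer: 143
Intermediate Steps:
F(J, l) = 8 - (J + l)/l (F(J, l) = 8 - (J + l)/(l + 0) = 8 - (J + l)/l)
(A(-4, -5) + F(8, (-1 + 2) + 6))*28 = (3/(-4) + (7 - 1*8/((-1 + 2) + 6)))*28 = (3*(-¼) + (7 - 1*8/(1 + 6)))*28 = (-¾ + (7 - 1*8/7))*28 = (-¾ + (7 - 1*8*⅐))*28 = (-¾ + (7 - 8/7))*28 = (-¾ + 41/7)*28 = (143/28)*28 = 143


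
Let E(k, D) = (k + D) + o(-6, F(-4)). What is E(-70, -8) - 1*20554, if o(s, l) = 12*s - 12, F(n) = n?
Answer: -20716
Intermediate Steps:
o(s, l) = -12 + 12*s
E(k, D) = -84 + D + k (E(k, D) = (k + D) + (-12 + 12*(-6)) = (D + k) + (-12 - 72) = (D + k) - 84 = -84 + D + k)
E(-70, -8) - 1*20554 = (-84 - 8 - 70) - 1*20554 = -162 - 20554 = -20716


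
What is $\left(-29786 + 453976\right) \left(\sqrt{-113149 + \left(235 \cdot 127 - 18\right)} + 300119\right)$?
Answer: $127307478610 + 1272570 i \sqrt{9258} \approx 1.2731 \cdot 10^{11} + 1.2244 \cdot 10^{8} i$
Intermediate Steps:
$\left(-29786 + 453976\right) \left(\sqrt{-113149 + \left(235 \cdot 127 - 18\right)} + 300119\right) = 424190 \left(\sqrt{-113149 + \left(29845 - 18\right)} + 300119\right) = 424190 \left(\sqrt{-113149 + 29827} + 300119\right) = 424190 \left(\sqrt{-83322} + 300119\right) = 424190 \left(3 i \sqrt{9258} + 300119\right) = 424190 \left(300119 + 3 i \sqrt{9258}\right) = 127307478610 + 1272570 i \sqrt{9258}$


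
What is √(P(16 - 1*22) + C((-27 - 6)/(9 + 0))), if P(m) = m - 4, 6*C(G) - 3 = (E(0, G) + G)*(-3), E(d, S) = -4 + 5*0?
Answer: I*√51/3 ≈ 2.3805*I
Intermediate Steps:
E(d, S) = -4 (E(d, S) = -4 + 0 = -4)
C(G) = 5/2 - G/2 (C(G) = ½ + ((-4 + G)*(-3))/6 = ½ + (12 - 3*G)/6 = ½ + (2 - G/2) = 5/2 - G/2)
P(m) = -4 + m
√(P(16 - 1*22) + C((-27 - 6)/(9 + 0))) = √((-4 + (16 - 1*22)) + (5/2 - (-27 - 6)/(2*(9 + 0)))) = √((-4 + (16 - 22)) + (5/2 - (-33)/(2*9))) = √((-4 - 6) + (5/2 - (-33)/(2*9))) = √(-10 + (5/2 - ½*(-11/3))) = √(-10 + (5/2 + 11/6)) = √(-10 + 13/3) = √(-17/3) = I*√51/3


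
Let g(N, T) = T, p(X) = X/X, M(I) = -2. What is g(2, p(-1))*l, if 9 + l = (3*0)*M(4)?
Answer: -9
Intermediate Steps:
p(X) = 1
l = -9 (l = -9 + (3*0)*(-2) = -9 + 0*(-2) = -9 + 0 = -9)
g(2, p(-1))*l = 1*(-9) = -9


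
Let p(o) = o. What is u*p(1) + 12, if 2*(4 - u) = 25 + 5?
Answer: 1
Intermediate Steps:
u = -11 (u = 4 - (25 + 5)/2 = 4 - ½*30 = 4 - 15 = -11)
u*p(1) + 12 = -11*1 + 12 = -11 + 12 = 1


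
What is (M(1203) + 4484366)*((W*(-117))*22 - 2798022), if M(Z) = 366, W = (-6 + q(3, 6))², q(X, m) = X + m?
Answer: -12652272101616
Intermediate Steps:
W = 9 (W = (-6 + (3 + 6))² = (-6 + 9)² = 3² = 9)
(M(1203) + 4484366)*((W*(-117))*22 - 2798022) = (366 + 4484366)*((9*(-117))*22 - 2798022) = 4484732*(-1053*22 - 2798022) = 4484732*(-23166 - 2798022) = 4484732*(-2821188) = -12652272101616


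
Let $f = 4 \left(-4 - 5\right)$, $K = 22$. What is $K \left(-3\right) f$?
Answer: $2376$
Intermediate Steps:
$f = -36$ ($f = 4 \left(-9\right) = -36$)
$K \left(-3\right) f = 22 \left(-3\right) \left(-36\right) = \left(-66\right) \left(-36\right) = 2376$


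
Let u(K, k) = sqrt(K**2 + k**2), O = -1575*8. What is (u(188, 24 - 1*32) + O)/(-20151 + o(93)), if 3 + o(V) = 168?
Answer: 2100/3331 - 2*sqrt(2213)/9993 ≈ 0.62103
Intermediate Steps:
O = -12600
o(V) = 165 (o(V) = -3 + 168 = 165)
(u(188, 24 - 1*32) + O)/(-20151 + o(93)) = (sqrt(188**2 + (24 - 1*32)**2) - 12600)/(-20151 + 165) = (sqrt(35344 + (24 - 32)**2) - 12600)/(-19986) = (sqrt(35344 + (-8)**2) - 12600)*(-1/19986) = (sqrt(35344 + 64) - 12600)*(-1/19986) = (sqrt(35408) - 12600)*(-1/19986) = (4*sqrt(2213) - 12600)*(-1/19986) = (-12600 + 4*sqrt(2213))*(-1/19986) = 2100/3331 - 2*sqrt(2213)/9993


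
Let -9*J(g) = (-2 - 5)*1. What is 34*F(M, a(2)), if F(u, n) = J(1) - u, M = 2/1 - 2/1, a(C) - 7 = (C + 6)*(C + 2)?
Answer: 238/9 ≈ 26.444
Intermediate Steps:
a(C) = 7 + (2 + C)*(6 + C) (a(C) = 7 + (C + 6)*(C + 2) = 7 + (6 + C)*(2 + C) = 7 + (2 + C)*(6 + C))
J(g) = 7/9 (J(g) = -(-2 - 5)/9 = -(-7)/9 = -⅑*(-7) = 7/9)
M = 0 (M = 2*1 - 2*1 = 2 - 2 = 0)
F(u, n) = 7/9 - u
34*F(M, a(2)) = 34*(7/9 - 1*0) = 34*(7/9 + 0) = 34*(7/9) = 238/9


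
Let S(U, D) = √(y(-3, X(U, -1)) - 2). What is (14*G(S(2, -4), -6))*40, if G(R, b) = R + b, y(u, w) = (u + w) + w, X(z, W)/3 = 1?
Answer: -2800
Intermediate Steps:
X(z, W) = 3 (X(z, W) = 3*1 = 3)
y(u, w) = u + 2*w
S(U, D) = 1 (S(U, D) = √((-3 + 2*3) - 2) = √((-3 + 6) - 2) = √(3 - 2) = √1 = 1)
(14*G(S(2, -4), -6))*40 = (14*(1 - 6))*40 = (14*(-5))*40 = -70*40 = -2800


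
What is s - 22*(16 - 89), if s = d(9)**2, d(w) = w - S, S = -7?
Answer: 1862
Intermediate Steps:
d(w) = 7 + w (d(w) = w - 1*(-7) = w + 7 = 7 + w)
s = 256 (s = (7 + 9)**2 = 16**2 = 256)
s - 22*(16 - 89) = 256 - 22*(16 - 89) = 256 - 22*(-73) = 256 + 1606 = 1862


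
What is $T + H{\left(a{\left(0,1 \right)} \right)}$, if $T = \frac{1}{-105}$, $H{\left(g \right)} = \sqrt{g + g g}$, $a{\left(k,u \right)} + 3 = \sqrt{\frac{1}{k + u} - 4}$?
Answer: $- \frac{1}{105} + \sqrt{3 - 5 i \sqrt{3}} \approx 2.4568 - 1.7557 i$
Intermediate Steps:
$a{\left(k,u \right)} = -3 + \sqrt{-4 + \frac{1}{k + u}}$ ($a{\left(k,u \right)} = -3 + \sqrt{\frac{1}{k + u} - 4} = -3 + \sqrt{-4 + \frac{1}{k + u}}$)
$H{\left(g \right)} = \sqrt{g + g^{2}}$
$T = - \frac{1}{105} \approx -0.0095238$
$T + H{\left(a{\left(0,1 \right)} \right)} = - \frac{1}{105} + \sqrt{\left(-3 + \sqrt{\frac{1 - 0 - 4}{0 + 1}}\right) \left(1 - \left(3 - \sqrt{\frac{1 - 0 - 4}{0 + 1}}\right)\right)} = - \frac{1}{105} + \sqrt{\left(-3 + \sqrt{\frac{1 + 0 - 4}{1}}\right) \left(1 - \left(3 - \sqrt{\frac{1 + 0 - 4}{1}}\right)\right)} = - \frac{1}{105} + \sqrt{\left(-3 + \sqrt{1 \left(-3\right)}\right) \left(1 - \left(3 - \sqrt{1 \left(-3\right)}\right)\right)} = - \frac{1}{105} + \sqrt{\left(-3 + \sqrt{-3}\right) \left(1 - \left(3 - \sqrt{-3}\right)\right)} = - \frac{1}{105} + \sqrt{\left(-3 + i \sqrt{3}\right) \left(1 - \left(3 - i \sqrt{3}\right)\right)} = - \frac{1}{105} + \sqrt{\left(-3 + i \sqrt{3}\right) \left(-2 + i \sqrt{3}\right)}$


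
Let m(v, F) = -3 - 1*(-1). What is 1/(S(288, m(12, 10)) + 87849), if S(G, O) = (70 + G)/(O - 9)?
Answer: 11/965981 ≈ 1.1387e-5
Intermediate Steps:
m(v, F) = -2 (m(v, F) = -3 + 1 = -2)
S(G, O) = (70 + G)/(-9 + O)
1/(S(288, m(12, 10)) + 87849) = 1/((70 + 288)/(-9 - 2) + 87849) = 1/(358/(-11) + 87849) = 1/(-1/11*358 + 87849) = 1/(-358/11 + 87849) = 1/(965981/11) = 11/965981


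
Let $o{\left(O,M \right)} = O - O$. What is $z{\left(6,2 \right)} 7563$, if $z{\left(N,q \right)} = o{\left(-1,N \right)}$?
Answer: $0$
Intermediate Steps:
$o{\left(O,M \right)} = 0$
$z{\left(N,q \right)} = 0$
$z{\left(6,2 \right)} 7563 = 0 \cdot 7563 = 0$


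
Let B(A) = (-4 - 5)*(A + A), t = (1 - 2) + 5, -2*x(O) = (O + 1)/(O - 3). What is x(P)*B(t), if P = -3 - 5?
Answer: 252/11 ≈ 22.909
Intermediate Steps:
P = -8
x(O) = -(1 + O)/(2*(-3 + O)) (x(O) = -(O + 1)/(2*(O - 3)) = -(1 + O)/(2*(-3 + O)))
t = 4 (t = -1 + 5 = 4)
B(A) = -18*A
x(P)*B(t) = ((-1 - 1*(-8))/(2*(-3 - 8)))*(-18*4) = ((½)*(-1 + 8)/(-11))*(-72) = ((½)*(-1/11)*7)*(-72) = -7/22*(-72) = 252/11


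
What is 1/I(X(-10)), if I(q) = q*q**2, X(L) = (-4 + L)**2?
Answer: 1/7529536 ≈ 1.3281e-7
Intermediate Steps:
I(q) = q**3
1/I(X(-10)) = 1/(((-4 - 10)**2)**3) = 1/(((-14)**2)**3) = 1/(196**3) = 1/7529536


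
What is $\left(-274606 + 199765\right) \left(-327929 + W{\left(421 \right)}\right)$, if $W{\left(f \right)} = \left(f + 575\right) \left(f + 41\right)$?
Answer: $-9895701543$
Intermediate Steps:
$W{\left(f \right)} = \left(41 + f\right) \left(575 + f\right)$ ($W{\left(f \right)} = \left(575 + f\right) \left(41 + f\right) = \left(41 + f\right) \left(575 + f\right)$)
$\left(-274606 + 199765\right) \left(-327929 + W{\left(421 \right)}\right) = \left(-274606 + 199765\right) \left(-327929 + \left(23575 + 421^{2} + 616 \cdot 421\right)\right) = - 74841 \left(-327929 + \left(23575 + 177241 + 259336\right)\right) = - 74841 \left(-327929 + 460152\right) = \left(-74841\right) 132223 = -9895701543$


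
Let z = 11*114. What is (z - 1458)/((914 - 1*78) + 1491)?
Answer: -204/2327 ≈ -0.087667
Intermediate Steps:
z = 1254
(z - 1458)/((914 - 1*78) + 1491) = (1254 - 1458)/((914 - 1*78) + 1491) = -204/((914 - 78) + 1491) = -204/(836 + 1491) = -204/2327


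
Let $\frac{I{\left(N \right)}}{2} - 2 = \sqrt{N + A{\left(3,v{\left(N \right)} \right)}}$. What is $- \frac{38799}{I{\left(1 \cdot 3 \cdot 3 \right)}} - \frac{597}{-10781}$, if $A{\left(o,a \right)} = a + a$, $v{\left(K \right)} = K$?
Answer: $\frac{418305750}{247963} - \frac{116397 \sqrt{3}}{46} \approx -2695.8$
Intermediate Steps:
$A{\left(o,a \right)} = 2 a$
$I{\left(N \right)} = 4 + 2 \sqrt{3} \sqrt{N}$ ($I{\left(N \right)} = 4 + 2 \sqrt{N + 2 N} = 4 + 2 \sqrt{3 N} = 4 + 2 \sqrt{3} \sqrt{N}$)
$- \frac{38799}{I{\left(1 \cdot 3 \cdot 3 \right)}} - \frac{597}{-10781} = - \frac{38799}{4 + 2 \sqrt{3} \sqrt{1 \cdot 3 \cdot 3}} - \frac{597}{-10781} = - \frac{38799}{4 + 2 \sqrt{3} \sqrt{3 \cdot 3}} - - \frac{597}{10781} = - \frac{38799}{4 + 2 \sqrt{3} \sqrt{9}} + \frac{597}{10781} = - \frac{38799}{4 + 2 \sqrt{3} \cdot 3} + \frac{597}{10781} = - \frac{38799}{4 + 6 \sqrt{3}} + \frac{597}{10781} = \frac{597}{10781} - \frac{38799}{4 + 6 \sqrt{3}}$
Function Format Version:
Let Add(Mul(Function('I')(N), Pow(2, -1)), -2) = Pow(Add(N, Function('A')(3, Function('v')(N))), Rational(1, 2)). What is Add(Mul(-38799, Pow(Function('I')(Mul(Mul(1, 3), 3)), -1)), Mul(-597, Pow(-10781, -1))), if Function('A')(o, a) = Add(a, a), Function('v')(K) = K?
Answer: Add(Rational(418305750, 247963), Mul(Rational(-116397, 46), Pow(3, Rational(1, 2)))) ≈ -2695.8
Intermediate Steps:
Function('A')(o, a) = Mul(2, a)
Function('I')(N) = Add(4, Mul(2, Pow(3, Rational(1, 2)), Pow(N, Rational(1, 2)))) (Function('I')(N) = Add(4, Mul(2, Pow(Add(N, Mul(2, N)), Rational(1, 2)))) = Add(4, Mul(2, Pow(Mul(3, N), Rational(1, 2)))) = Add(4, Mul(2, Mul(Pow(3, Rational(1, 2)), Pow(N, Rational(1, 2))))) = Add(4, Mul(2, Pow(3, Rational(1, 2)), Pow(N, Rational(1, 2)))))
Add(Mul(-38799, Pow(Function('I')(Mul(Mul(1, 3), 3)), -1)), Mul(-597, Pow(-10781, -1))) = Add(Mul(-38799, Pow(Add(4, Mul(2, Pow(3, Rational(1, 2)), Pow(Mul(Mul(1, 3), 3), Rational(1, 2)))), -1)), Mul(-597, Pow(-10781, -1))) = Add(Mul(-38799, Pow(Add(4, Mul(2, Pow(3, Rational(1, 2)), Pow(Mul(3, 3), Rational(1, 2)))), -1)), Mul(-597, Rational(-1, 10781))) = Add(Mul(-38799, Pow(Add(4, Mul(2, Pow(3, Rational(1, 2)), Pow(9, Rational(1, 2)))), -1)), Rational(597, 10781)) = Add(Mul(-38799, Pow(Add(4, Mul(2, Pow(3, Rational(1, 2)), 3)), -1)), Rational(597, 10781)) = Add(Mul(-38799, Pow(Add(4, Mul(6, Pow(3, Rational(1, 2)))), -1)), Rational(597, 10781)) = Add(Rational(597, 10781), Mul(-38799, Pow(Add(4, Mul(6, Pow(3, Rational(1, 2)))), -1)))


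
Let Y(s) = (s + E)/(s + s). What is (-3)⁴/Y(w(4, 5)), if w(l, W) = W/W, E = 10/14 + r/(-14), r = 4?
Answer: 567/5 ≈ 113.40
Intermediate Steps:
E = 3/7 (E = 10/14 + 4/(-14) = 10*(1/14) + 4*(-1/14) = 5/7 - 2/7 = 3/7 ≈ 0.42857)
w(l, W) = 1
Y(s) = (3/7 + s)/(2*s) (Y(s) = (s + 3/7)/(s + s) = (3/7 + s)/((2*s)) = (3/7 + s)*(1/(2*s)) = (3/7 + s)/(2*s))
(-3)⁴/Y(w(4, 5)) = (-3)⁴/(((1/14)*(3 + 7*1)/1)) = 81/(((1/14)*1*(3 + 7))) = 81/(((1/14)*1*10)) = 81/(5/7) = 81*(7/5) = 567/5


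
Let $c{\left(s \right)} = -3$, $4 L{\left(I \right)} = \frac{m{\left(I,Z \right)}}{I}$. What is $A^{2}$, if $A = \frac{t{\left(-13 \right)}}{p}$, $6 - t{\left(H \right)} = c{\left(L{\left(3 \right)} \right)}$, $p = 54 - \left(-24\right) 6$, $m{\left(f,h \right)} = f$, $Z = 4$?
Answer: $\frac{1}{484} \approx 0.0020661$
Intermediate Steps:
$p = 198$ ($p = 54 - -144 = 54 + 144 = 198$)
$L{\left(I \right)} = \frac{1}{4}$ ($L{\left(I \right)} = \frac{I \frac{1}{I}}{4} = \frac{1}{4} \cdot 1 = \frac{1}{4}$)
$t{\left(H \right)} = 9$ ($t{\left(H \right)} = 6 - -3 = 6 + 3 = 9$)
$A = \frac{1}{22}$ ($A = \frac{9}{198} = 9 \cdot \frac{1}{198} = \frac{1}{22} \approx 0.045455$)
$A^{2} = \left(\frac{1}{22}\right)^{2} = \frac{1}{484}$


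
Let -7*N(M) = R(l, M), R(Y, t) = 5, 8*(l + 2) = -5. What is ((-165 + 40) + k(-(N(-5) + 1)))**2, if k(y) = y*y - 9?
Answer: 43059844/2401 ≈ 17934.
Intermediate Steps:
l = -21/8 (l = -2 + (1/8)*(-5) = -2 - 5/8 = -21/8 ≈ -2.6250)
N(M) = -5/7 (N(M) = -1/7*5 = -5/7)
k(y) = -9 + y**2 (k(y) = y**2 - 9 = -9 + y**2)
((-165 + 40) + k(-(N(-5) + 1)))**2 = ((-165 + 40) + (-9 + (-(-5/7 + 1))**2))**2 = (-125 + (-9 + (-1*2/7)**2))**2 = (-125 + (-9 + (-2/7)**2))**2 = (-125 + (-9 + 4/49))**2 = (-125 - 437/49)**2 = (-6562/49)**2 = 43059844/2401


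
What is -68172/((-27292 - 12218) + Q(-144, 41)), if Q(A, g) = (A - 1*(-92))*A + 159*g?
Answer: 22724/8501 ≈ 2.6731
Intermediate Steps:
Q(A, g) = 159*g + A*(92 + A) (Q(A, g) = (A + 92)*A + 159*g = (92 + A)*A + 159*g = A*(92 + A) + 159*g = 159*g + A*(92 + A))
-68172/((-27292 - 12218) + Q(-144, 41)) = -68172/((-27292 - 12218) + ((-144)² + 92*(-144) + 159*41)) = -68172/(-39510 + (20736 - 13248 + 6519)) = -68172/(-39510 + 14007) = -68172/(-25503) = -68172*(-1/25503) = 22724/8501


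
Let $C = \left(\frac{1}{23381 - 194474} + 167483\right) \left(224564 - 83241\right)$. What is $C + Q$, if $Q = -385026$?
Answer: $\frac{311505273980392}{13161} \approx 2.3669 \cdot 10^{10}$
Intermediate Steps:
$C = \frac{311510341307578}{13161}$ ($C = \left(\frac{1}{-171093} + 167483\right) 141323 = \left(- \frac{1}{171093} + 167483\right) 141323 = \frac{28655168918}{171093} \cdot 141323 = \frac{311510341307578}{13161} \approx 2.3669 \cdot 10^{10}$)
$C + Q = \frac{311510341307578}{13161} - 385026 = \frac{311505273980392}{13161}$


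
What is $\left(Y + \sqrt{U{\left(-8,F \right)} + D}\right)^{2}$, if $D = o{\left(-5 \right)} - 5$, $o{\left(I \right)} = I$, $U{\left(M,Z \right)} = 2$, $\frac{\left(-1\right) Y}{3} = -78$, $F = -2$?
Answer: $54748 + 936 i \sqrt{2} \approx 54748.0 + 1323.7 i$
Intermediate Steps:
$Y = 234$ ($Y = \left(-3\right) \left(-78\right) = 234$)
$D = -10$ ($D = -5 - 5 = -10$)
$\left(Y + \sqrt{U{\left(-8,F \right)} + D}\right)^{2} = \left(234 + \sqrt{2 - 10}\right)^{2} = \left(234 + \sqrt{-8}\right)^{2} = \left(234 + 2 i \sqrt{2}\right)^{2}$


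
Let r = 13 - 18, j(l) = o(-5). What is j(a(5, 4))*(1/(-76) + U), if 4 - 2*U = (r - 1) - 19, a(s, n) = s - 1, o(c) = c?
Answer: -5505/76 ≈ -72.434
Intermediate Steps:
a(s, n) = -1 + s
j(l) = -5
r = -5
U = 29/2 (U = 2 - ((-5 - 1) - 19)/2 = 2 - (-6 - 19)/2 = 2 - 1/2*(-25) = 2 + 25/2 = 29/2 ≈ 14.500)
j(a(5, 4))*(1/(-76) + U) = -5*(1/(-76) + 29/2) = -5*(-1/76 + 29/2) = -5*1101/76 = -5505/76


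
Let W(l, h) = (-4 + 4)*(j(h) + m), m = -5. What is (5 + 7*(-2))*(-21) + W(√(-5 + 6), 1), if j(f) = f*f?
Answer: 189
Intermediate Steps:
j(f) = f²
W(l, h) = 0 (W(l, h) = (-4 + 4)*(h² - 5) = 0*(-5 + h²) = 0)
(5 + 7*(-2))*(-21) + W(√(-5 + 6), 1) = (5 + 7*(-2))*(-21) + 0 = (5 - 14)*(-21) + 0 = -9*(-21) + 0 = 189 + 0 = 189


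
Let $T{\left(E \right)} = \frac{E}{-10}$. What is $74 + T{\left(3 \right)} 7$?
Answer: $\frac{719}{10} \approx 71.9$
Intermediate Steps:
$T{\left(E \right)} = - \frac{E}{10}$ ($T{\left(E \right)} = E \left(- \frac{1}{10}\right) = - \frac{E}{10}$)
$74 + T{\left(3 \right)} 7 = 74 + \left(- \frac{1}{10}\right) 3 \cdot 7 = 74 - \frac{21}{10} = \frac{719}{10}$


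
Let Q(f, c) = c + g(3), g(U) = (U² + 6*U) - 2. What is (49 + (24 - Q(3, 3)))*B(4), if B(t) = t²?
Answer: 720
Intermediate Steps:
g(U) = -2 + U² + 6*U
Q(f, c) = 25 + c (Q(f, c) = c + (-2 + 3² + 6*3) = c + (-2 + 9 + 18) = c + 25 = 25 + c)
(49 + (24 - Q(3, 3)))*B(4) = (49 + (24 - (25 + 3)))*4² = (49 + (24 - 1*28))*16 = (49 + (24 - 28))*16 = (49 - 4)*16 = 45*16 = 720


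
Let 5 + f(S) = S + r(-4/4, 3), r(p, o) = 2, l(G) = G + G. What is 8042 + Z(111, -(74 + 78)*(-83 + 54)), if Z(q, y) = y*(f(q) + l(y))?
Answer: 39345034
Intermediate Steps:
l(G) = 2*G
f(S) = -3 + S (f(S) = -5 + (S + 2) = -5 + (2 + S) = -3 + S)
Z(q, y) = y*(-3 + q + 2*y) (Z(q, y) = y*((-3 + q) + 2*y) = y*(-3 + q + 2*y))
8042 + Z(111, -(74 + 78)*(-83 + 54)) = 8042 + (-(74 + 78)*(-83 + 54))*(-3 + 111 + 2*(-(74 + 78)*(-83 + 54))) = 8042 + (-152*(-29))*(-3 + 111 + 2*(-152*(-29))) = 8042 + (-1*(-4408))*(-3 + 111 + 2*(-1*(-4408))) = 8042 + 4408*(-3 + 111 + 2*4408) = 8042 + 4408*(-3 + 111 + 8816) = 8042 + 4408*8924 = 8042 + 39336992 = 39345034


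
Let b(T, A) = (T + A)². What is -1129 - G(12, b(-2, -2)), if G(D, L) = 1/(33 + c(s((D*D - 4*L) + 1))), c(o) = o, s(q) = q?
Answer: -128707/114 ≈ -1129.0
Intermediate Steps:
b(T, A) = (A + T)²
G(D, L) = 1/(34 + D² - 4*L) (G(D, L) = 1/(33 + ((D*D - 4*L) + 1)) = 1/(33 + ((D² - 4*L) + 1)) = 1/(33 + (1 + D² - 4*L)) = 1/(34 + D² - 4*L))
-1129 - G(12, b(-2, -2)) = -1129 - 1/(34 + 12² - 4*(-2 - 2)²) = -1129 - 1/(34 + 144 - 4*(-4)²) = -1129 - 1/(34 + 144 - 4*16) = -1129 - 1/(34 + 144 - 64) = -1129 - 1/114 = -128707/114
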